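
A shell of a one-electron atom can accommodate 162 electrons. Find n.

n = 9

2n² = 162 ⇒ n² = 81 ⇒ n = 9.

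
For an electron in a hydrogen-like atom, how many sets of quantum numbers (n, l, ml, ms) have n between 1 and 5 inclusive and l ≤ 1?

Per-shell orbital counts meeting the constraint:
n=1 → 1; n=2 → 4; n=3 → 4; n=4 → 4; n=5 → 4.
Orbitals: 1 + 4 + 4 + 4 + 4 = 17. Including both spin states (ms = ±1/2) gives 2 × 17 = 34 states.

34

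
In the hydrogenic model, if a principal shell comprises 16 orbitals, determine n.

n = 4

n² = 16 ⇒ n = 4.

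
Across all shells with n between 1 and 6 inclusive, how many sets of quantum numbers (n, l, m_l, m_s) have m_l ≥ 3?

20

Count contributing orbitals for each principal shell:
n=4 → 1; n=5 → 3; n=6 → 6.
Orbitals: 1 + 3 + 6 = 10. Including both spin states (m_s = ±1/2) gives 2 × 10 = 20 states.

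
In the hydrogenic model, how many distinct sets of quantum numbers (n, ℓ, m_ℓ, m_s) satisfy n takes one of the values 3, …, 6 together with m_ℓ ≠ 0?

Count contributing orbitals for each principal shell:
n=3 → 6; n=4 → 12; n=5 → 20; n=6 → 30.
Orbitals: 6 + 12 + 20 + 30 = 68. Including both spin states (m_s = ±1/2) gives 2 × 68 = 136 states.

136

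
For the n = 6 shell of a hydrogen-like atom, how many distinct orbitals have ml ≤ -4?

3

Contributions: l=4 → 1; l=5 → 2.
Total orbitals: 1 + 2 = 3.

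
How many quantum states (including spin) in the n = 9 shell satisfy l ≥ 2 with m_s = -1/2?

77

For n = 9, l ranges over 0 … 8.
Per l-value: l=2 → 5; l=3 → 7; l=4 → 9; l=5 → 11; l=6 → 13; l=7 → 15; l=8 → 17.
Orbitals: 5 + 7 + 9 + 11 + 13 + 15 + 17 = 77. With m_s fixed to a single value there is one state per orbital, giving 77 states.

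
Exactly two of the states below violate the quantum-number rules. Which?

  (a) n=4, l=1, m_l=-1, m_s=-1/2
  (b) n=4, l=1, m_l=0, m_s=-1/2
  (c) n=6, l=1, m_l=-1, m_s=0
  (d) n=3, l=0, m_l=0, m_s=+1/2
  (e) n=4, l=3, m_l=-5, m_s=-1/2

(c) and (e)

(c) has m_s = 0, but an electron's spin must be ±1/2.
(e) has |m_l| = 5 > l = 3, violating −l ≤ m_l ≤ l.
The remaining sets (a), (b), (d) satisfy all four rules.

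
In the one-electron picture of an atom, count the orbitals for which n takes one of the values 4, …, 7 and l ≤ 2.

Count contributing orbitals for each principal shell:
n=4 → 9; n=5 → 9; n=6 → 9; n=7 → 9.
Total orbitals: 9 + 9 + 9 + 9 = 36.

36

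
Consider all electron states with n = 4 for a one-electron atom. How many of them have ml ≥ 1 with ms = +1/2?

6

Orbitals with ml ≥ 1, by l: l=1 → 1; l=2 → 2; l=3 → 3.
Orbitals: 1 + 2 + 3 = 6. With ms fixed to a single value there is one state per orbital, giving 6 states.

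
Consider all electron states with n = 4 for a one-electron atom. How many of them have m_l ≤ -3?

2

With n = 4 the allowed l are 0, 1, …, 3.
Orbitals with m_l ≤ -3, by l: l=3 → 1.
Orbitals: 1. Each orbital carries two spin states, so 1 × 2 = 2 states.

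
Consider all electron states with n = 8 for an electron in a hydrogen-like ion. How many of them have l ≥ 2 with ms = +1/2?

60

The n = 8 shell has l = 0 through 7; check each.
The (l, ml) pairs meeting l ≥ 2 give: l=2 → 5; l=3 → 7; l=4 → 9; l=5 → 11; l=6 → 13; l=7 → 15.
Orbitals: 5 + 7 + 9 + 11 + 13 + 15 = 60. With ms fixed to a single value there is one state per orbital, giving 60 states.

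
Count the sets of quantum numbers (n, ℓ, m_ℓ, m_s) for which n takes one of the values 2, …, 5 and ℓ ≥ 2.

For each n in the range, tally the orbitals obeying ℓ ≥ 2:
n=3 → 5; n=4 → 12; n=5 → 21.
Orbitals: 5 + 12 + 21 = 38. Including both spin states (m_s = ±1/2) gives 2 × 38 = 76 states.

76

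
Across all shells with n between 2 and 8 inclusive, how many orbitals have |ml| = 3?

30

For each n in the range, tally the orbitals obeying |ml| = 3:
n=4 → 2; n=5 → 4; n=6 → 6; n=7 → 8; n=8 → 10.
Total orbitals: 2 + 4 + 6 + 8 + 10 = 30.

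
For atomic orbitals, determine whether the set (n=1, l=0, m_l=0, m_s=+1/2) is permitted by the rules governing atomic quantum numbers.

n = 1 is a positive integer. l = 0 satisfies 0 ≤ l ≤ n−1 = 0. m_l = 0 lies in the range −l … +l (here 0). m_s = +1/2 is one of ±1/2.
All four constraints are satisfied.

Valid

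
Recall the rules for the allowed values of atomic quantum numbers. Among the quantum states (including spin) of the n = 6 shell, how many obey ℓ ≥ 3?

With n = 6 the allowed ℓ are 0, 1, …, 5.
Per ℓ-value: ℓ=3 → 7; ℓ=4 → 9; ℓ=5 → 11.
Orbitals: 7 + 9 + 11 = 27. Each orbital carries two spin states, so 27 × 2 = 54 states.

54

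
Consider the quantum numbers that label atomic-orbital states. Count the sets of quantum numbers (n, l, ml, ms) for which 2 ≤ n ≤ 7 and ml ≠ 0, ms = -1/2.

Work shell by shell — for each n, count the (l, ml) pairs that satisfy ml ≠ 0:
n=2 → 2; n=3 → 6; n=4 → 12; n=5 → 20; n=6 → 30; n=7 → 42.
Orbitals: 2 + 6 + 12 + 20 + 30 + 42 = 112. With ms fixed to -1/2 there is one state per orbital, so 112 states.

112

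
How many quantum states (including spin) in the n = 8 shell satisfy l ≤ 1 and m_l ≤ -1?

2

For n = 8, l ranges over 0 … 7.
Orbitals with l ≤ 1 and m_l ≤ -1, by l: l=1 → 1.
Orbitals: 1. Each orbital carries two spin states, so 1 × 2 = 2 states.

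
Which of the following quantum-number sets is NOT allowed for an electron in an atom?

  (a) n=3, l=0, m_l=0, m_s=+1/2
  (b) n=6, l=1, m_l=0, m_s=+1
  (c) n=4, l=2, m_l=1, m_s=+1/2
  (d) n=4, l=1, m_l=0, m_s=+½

(b)

(b) has m_s = +1, but an electron's spin must be ±1/2.
The remaining sets (a), (c), (d) satisfy all four rules.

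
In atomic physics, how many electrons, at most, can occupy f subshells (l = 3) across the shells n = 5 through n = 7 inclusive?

An f subshell (l = 3) exists for every n ≥ 4, so shells n = 5, 6, 7 each contribute one — 3 subshells.
Since each f subshell holds 2(2·3+1) = 14 electrons, the total is 3 × 14 = 42.

42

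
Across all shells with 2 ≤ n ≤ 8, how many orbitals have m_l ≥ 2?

Go shell by shell, enumerating (l, m_l) with m_l ≥ 2:
n=3 → 1; n=4 → 3; n=5 → 6; n=6 → 10; n=7 → 15; n=8 → 21.
Total orbitals: 1 + 3 + 6 + 10 + 15 + 21 = 56.

56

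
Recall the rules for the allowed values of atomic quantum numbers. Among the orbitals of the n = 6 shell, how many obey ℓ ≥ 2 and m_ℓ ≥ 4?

3

The (ℓ, m_ℓ) pairs meeting ℓ ≥ 2 and m_ℓ ≥ 4 give: ℓ=4 → 1; ℓ=5 → 2.
Total orbitals: 1 + 2 = 3.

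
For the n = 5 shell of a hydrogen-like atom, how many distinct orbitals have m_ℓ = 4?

The n = 5 shell has ℓ = 0 through 4; check each.
Per ℓ-value: ℓ=4 → 1.
Total orbitals: 1.

1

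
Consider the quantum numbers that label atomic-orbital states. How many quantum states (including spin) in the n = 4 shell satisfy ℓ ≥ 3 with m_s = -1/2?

7

With n = 4 the allowed ℓ are 0, 1, …, 3.
Orbitals with ℓ ≥ 3, by ℓ: ℓ=3 → 7.
Orbitals: 7. With m_s fixed to a single value there is one state per orbital, giving 7 states.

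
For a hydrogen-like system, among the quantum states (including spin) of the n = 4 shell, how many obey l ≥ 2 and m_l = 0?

Per l-value: l=2 → 1; l=3 → 1.
Orbitals: 1 + 1 = 2. Each orbital carries two spin states, so 2 × 2 = 4 states.

4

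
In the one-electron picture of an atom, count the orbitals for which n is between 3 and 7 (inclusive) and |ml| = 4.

For each n in the range, tally the orbitals obeying |ml| = 4:
n=5 → 2; n=6 → 4; n=7 → 6.
Total orbitals: 2 + 4 + 6 = 12.

12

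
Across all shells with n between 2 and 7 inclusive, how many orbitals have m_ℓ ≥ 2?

Per-shell orbital counts meeting the constraint:
n=3 → 1; n=4 → 3; n=5 → 6; n=6 → 10; n=7 → 15.
Total orbitals: 1 + 3 + 6 + 10 + 15 = 35.

35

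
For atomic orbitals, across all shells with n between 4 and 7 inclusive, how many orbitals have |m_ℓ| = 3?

20

Work shell by shell — for each n, count the (ℓ, m_ℓ) pairs that satisfy |m_ℓ| = 3:
n=4 → 2; n=5 → 4; n=6 → 6; n=7 → 8.
Total orbitals: 2 + 4 + 6 + 8 = 20.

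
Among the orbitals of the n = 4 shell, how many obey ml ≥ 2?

The n = 4 shell has l = 0 through 3; check each.
The (l, ml) pairs meeting ml ≥ 2 give: l=2 → 1; l=3 → 2.
Total orbitals: 1 + 2 = 3.

3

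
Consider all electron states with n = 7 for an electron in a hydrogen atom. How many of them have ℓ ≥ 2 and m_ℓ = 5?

With n = 7 the allowed ℓ are 0, 1, …, 6.
Orbitals with ℓ ≥ 2 and m_ℓ = 5, by ℓ: ℓ=5 → 1; ℓ=6 → 1.
Orbitals: 1 + 1 = 2. Each orbital carries two spin states, so 2 × 2 = 4 states.

4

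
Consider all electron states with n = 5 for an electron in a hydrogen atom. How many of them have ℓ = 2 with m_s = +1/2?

5

Go through ℓ = 0, …, 4 (the values permitted for n = 5).
The (ℓ, m_ℓ) pairs meeting ℓ = 2 give: ℓ=2 → 5.
Orbitals: 5. With m_s fixed to a single value there is one state per orbital, giving 5 states.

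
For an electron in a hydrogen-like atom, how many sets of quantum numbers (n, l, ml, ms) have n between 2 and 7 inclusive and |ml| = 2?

60

Per-shell orbital counts meeting the constraint:
n=3 → 2; n=4 → 4; n=5 → 6; n=6 → 8; n=7 → 10.
Orbitals: 2 + 4 + 6 + 8 + 10 = 30. Including both spin states (ms = ±1/2) gives 2 × 30 = 60 states.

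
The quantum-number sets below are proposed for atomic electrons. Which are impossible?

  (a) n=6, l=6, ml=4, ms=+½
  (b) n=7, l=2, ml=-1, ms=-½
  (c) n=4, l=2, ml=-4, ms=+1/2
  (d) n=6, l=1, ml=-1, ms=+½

(a) and (c)

(a) has l = 6 ≥ n = 6, violating 0 ≤ l ≤ n−1.
(c) has |ml| = 4 > l = 2, violating −l ≤ ml ≤ l.
The remaining sets (b), (d) satisfy all four rules.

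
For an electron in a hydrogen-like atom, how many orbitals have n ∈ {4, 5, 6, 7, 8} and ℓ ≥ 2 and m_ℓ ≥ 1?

75

For each n in the range, tally the orbitals obeying ℓ ≥ 2 and m_ℓ ≥ 1:
n=4 → 5; n=5 → 9; n=6 → 14; n=7 → 20; n=8 → 27.
Total orbitals: 5 + 9 + 14 + 20 + 27 = 75.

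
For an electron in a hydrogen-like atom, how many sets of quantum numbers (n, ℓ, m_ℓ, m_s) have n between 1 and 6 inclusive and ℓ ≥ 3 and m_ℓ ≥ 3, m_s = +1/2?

10

Per-shell orbital counts meeting the constraint:
n=4 → 1; n=5 → 3; n=6 → 6.
Orbitals: 1 + 3 + 6 = 10. With m_s fixed to +1/2 there is one state per orbital, so 10 states.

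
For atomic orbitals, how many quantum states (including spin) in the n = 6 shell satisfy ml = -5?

2

The (l, ml) pairs meeting ml = -5 give: l=5 → 1.
Orbitals: 1. Each orbital carries two spin states, so 1 × 2 = 2 states.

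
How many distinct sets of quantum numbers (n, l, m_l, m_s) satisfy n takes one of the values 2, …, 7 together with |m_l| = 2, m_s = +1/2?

Go shell by shell, enumerating (l, m_l) with |m_l| = 2:
n=3 → 2; n=4 → 4; n=5 → 6; n=6 → 8; n=7 → 10.
Orbitals: 2 + 4 + 6 + 8 + 10 = 30. With m_s fixed to +1/2 there is one state per orbital, so 30 states.

30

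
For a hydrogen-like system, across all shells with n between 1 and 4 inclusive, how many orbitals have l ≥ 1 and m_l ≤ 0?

16

Work shell by shell — for each n, count the (l, m_l) pairs that satisfy l ≥ 1 and m_l ≤ 0:
n=2 → 2; n=3 → 5; n=4 → 9.
Total orbitals: 2 + 5 + 9 = 16.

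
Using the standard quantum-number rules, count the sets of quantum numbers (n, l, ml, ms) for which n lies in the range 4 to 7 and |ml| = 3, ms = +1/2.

20

Work shell by shell — for each n, count the (l, ml) pairs that satisfy |ml| = 3:
n=4 → 2; n=5 → 4; n=6 → 6; n=7 → 8.
Orbitals: 2 + 4 + 6 + 8 = 20. With ms fixed to +1/2 there is one state per orbital, so 20 states.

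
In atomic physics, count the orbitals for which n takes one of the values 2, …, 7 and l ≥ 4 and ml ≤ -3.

For each n in the range, tally the orbitals obeying l ≥ 4 and ml ≤ -3:
n=5 → 2; n=6 → 5; n=7 → 9.
Total orbitals: 2 + 5 + 9 = 16.

16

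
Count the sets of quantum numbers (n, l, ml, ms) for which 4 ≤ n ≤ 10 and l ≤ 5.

For each n in the range, tally the orbitals obeying l ≤ 5:
n=4 → 16; n=5 → 25; n=6 → 36; n=7 → 36; n=8 → 36; n=9 → 36; n=10 → 36.
Orbitals: 16 + 25 + 36 + 36 + 36 + 36 + 36 = 221. Including both spin states (ms = ±1/2) gives 2 × 221 = 442 states.

442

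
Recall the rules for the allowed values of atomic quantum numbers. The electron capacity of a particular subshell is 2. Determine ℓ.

2(2ℓ+1) = 2 ⇒ 2ℓ+1 = 1 ⇒ ℓ = 0.

ℓ = 0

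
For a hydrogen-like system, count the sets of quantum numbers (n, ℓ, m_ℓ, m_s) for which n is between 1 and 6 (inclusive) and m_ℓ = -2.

20

Treat each shell separately and count matching orbitals:
n=3 → 1; n=4 → 2; n=5 → 3; n=6 → 4.
Orbitals: 1 + 2 + 3 + 4 = 10. Including both spin states (m_s = ±1/2) gives 2 × 10 = 20 states.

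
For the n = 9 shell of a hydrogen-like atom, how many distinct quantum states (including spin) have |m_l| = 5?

16

With n = 9 the allowed l are 0, 1, …, 8.
Orbitals with |m_l| = 5, by l: l=5 → 2; l=6 → 2; l=7 → 2; l=8 → 2.
Orbitals: 2 + 2 + 2 + 2 = 8. Each orbital carries two spin states, so 8 × 2 = 16 states.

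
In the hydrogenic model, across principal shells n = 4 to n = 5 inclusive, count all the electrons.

Shell n has n² orbitals: 4²=16 + 5²=25 = 41 orbitals.
Two spin states per orbital: 2 × 41 = 82 electrons.

82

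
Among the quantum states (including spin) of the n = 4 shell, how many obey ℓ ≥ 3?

Contributions: ℓ=3 → 7.
Orbitals: 7. Each orbital carries two spin states, so 7 × 2 = 14 states.

14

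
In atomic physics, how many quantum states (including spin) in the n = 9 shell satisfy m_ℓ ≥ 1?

Go through ℓ = 0, …, 8 (the values permitted for n = 9).
Orbitals with m_ℓ ≥ 1, by ℓ: ℓ=1 → 1; ℓ=2 → 2; ℓ=3 → 3; ℓ=4 → 4; ℓ=5 → 5; ℓ=6 → 6; ℓ=7 → 7; ℓ=8 → 8.
Orbitals: 1 + 2 + 3 + 4 + 5 + 6 + 7 + 8 = 36. Each orbital carries two spin states, so 36 × 2 = 72 states.

72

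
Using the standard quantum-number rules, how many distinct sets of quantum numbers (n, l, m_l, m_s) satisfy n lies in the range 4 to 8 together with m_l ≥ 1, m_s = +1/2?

Go shell by shell, enumerating (l, m_l) with m_l ≥ 1:
n=4 → 6; n=5 → 10; n=6 → 15; n=7 → 21; n=8 → 28.
Orbitals: 6 + 10 + 15 + 21 + 28 = 80. With m_s fixed to +1/2 there is one state per orbital, so 80 states.

80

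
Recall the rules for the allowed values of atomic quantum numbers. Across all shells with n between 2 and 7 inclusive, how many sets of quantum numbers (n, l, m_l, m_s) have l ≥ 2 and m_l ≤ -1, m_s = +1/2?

50

Go shell by shell, enumerating (l, m_l) with l ≥ 2 and m_l ≤ -1:
n=3 → 2; n=4 → 5; n=5 → 9; n=6 → 14; n=7 → 20.
Orbitals: 2 + 5 + 9 + 14 + 20 = 50. With m_s fixed to +1/2 there is one state per orbital, so 50 states.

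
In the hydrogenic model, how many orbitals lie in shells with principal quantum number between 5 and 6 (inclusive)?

Shell n has n² orbitals: 5²=25 + 6²=36 = 61 orbitals.

61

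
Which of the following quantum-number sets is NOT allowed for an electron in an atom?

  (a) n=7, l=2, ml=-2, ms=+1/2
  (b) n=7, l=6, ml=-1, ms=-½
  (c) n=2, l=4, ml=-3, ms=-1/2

(c) has l = 4 ≥ n = 2, violating 0 ≤ l ≤ n−1.
The remaining sets (a), (b) satisfy all four rules.

(c)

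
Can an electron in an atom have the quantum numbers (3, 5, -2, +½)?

Not allowed

The orbital quantum number must satisfy 0 ≤ l ≤ n−1. With n = 3 the allowed l values are 0, 1, 2, so l = 5 is out of range.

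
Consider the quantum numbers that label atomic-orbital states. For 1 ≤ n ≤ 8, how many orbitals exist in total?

Total orbitals = 1² + 2² + 3² + 4² + 5² + 6² + 7² + 8² = 204.

204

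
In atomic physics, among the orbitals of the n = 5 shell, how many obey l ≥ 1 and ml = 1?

For n = 5, l ranges over 0 … 4.
Orbitals with l ≥ 1 and ml = 1, by l: l=1 → 1; l=2 → 1; l=3 → 1; l=4 → 1.
Total orbitals: 1 + 1 + 1 + 1 = 4.

4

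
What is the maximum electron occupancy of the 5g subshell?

A subshell with ℓ = 4 has 2ℓ+1 = 9 orbitals, each holding 2 electrons (spin ±1/2), so 9 × 2 = 18.

18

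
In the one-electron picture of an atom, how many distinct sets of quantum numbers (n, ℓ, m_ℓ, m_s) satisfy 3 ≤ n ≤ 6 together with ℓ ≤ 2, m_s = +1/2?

Count contributing orbitals for each principal shell:
n=3 → 9; n=4 → 9; n=5 → 9; n=6 → 9.
Orbitals: 9 + 9 + 9 + 9 = 36. With m_s fixed to +1/2 there is one state per orbital, so 36 states.

36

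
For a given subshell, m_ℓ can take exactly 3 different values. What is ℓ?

m_ℓ ranges over 2ℓ+1 integers, so 2ℓ+1 = 3 ⇒ ℓ = 1.

ℓ = 1 (p)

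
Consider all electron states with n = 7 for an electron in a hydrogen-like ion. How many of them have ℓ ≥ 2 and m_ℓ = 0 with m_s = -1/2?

5

For n = 7, ℓ ranges over 0 … 6.
The (ℓ, m_ℓ) pairs meeting ℓ ≥ 2 and m_ℓ = 0 give: ℓ=2 → 1; ℓ=3 → 1; ℓ=4 → 1; ℓ=5 → 1; ℓ=6 → 1.
Orbitals: 1 + 1 + 1 + 1 + 1 = 5. With m_s fixed to a single value there is one state per orbital, giving 5 states.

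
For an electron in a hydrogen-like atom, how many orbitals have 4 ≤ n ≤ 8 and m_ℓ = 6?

For each n in the range, tally the orbitals obeying m_ℓ = 6:
n=7 → 1; n=8 → 2.
Total orbitals: 1 + 2 = 3.

3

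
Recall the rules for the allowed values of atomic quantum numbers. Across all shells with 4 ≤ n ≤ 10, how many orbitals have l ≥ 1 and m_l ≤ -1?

For each n in the range, tally the orbitals obeying l ≥ 1 and m_l ≤ -1:
n=4 → 6; n=5 → 10; n=6 → 15; n=7 → 21; n=8 → 28; n=9 → 36; n=10 → 45.
Total orbitals: 6 + 10 + 15 + 21 + 28 + 36 + 45 = 161.

161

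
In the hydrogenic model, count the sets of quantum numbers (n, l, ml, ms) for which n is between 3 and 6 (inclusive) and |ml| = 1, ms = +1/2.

28

Go shell by shell, enumerating (l, ml) with |ml| = 1:
n=3 → 4; n=4 → 6; n=5 → 8; n=6 → 10.
Orbitals: 4 + 6 + 8 + 10 = 28. With ms fixed to +1/2 there is one state per orbital, so 28 states.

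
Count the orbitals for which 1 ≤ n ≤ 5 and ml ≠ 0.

Count contributing orbitals for each principal shell:
n=2 → 2; n=3 → 6; n=4 → 12; n=5 → 20.
Total orbitals: 2 + 6 + 12 + 20 = 40.

40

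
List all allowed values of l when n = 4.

0, 1, 2, 3

l is an integer with 0 ≤ l ≤ n−1, so for n = 4: l = 0, 1, 2, 3.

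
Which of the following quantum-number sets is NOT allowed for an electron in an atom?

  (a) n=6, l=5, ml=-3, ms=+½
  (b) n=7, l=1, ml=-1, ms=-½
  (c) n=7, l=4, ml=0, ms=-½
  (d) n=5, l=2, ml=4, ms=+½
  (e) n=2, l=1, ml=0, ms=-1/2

(d)

(d) has |ml| = 4 > l = 2, violating −l ≤ ml ≤ l.
The remaining sets (a), (b), (c), (e) satisfy all four rules.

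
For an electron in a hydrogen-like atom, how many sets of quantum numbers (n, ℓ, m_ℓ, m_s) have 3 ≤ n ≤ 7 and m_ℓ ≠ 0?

Work shell by shell — for each n, count the (ℓ, m_ℓ) pairs that satisfy m_ℓ ≠ 0:
n=3 → 6; n=4 → 12; n=5 → 20; n=6 → 30; n=7 → 42.
Orbitals: 6 + 12 + 20 + 30 + 42 = 110. Including both spin states (m_s = ±1/2) gives 2 × 110 = 220 states.

220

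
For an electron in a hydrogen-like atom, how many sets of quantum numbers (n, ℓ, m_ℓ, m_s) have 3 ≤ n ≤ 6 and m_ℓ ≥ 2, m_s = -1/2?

Count contributing orbitals for each principal shell:
n=3 → 1; n=4 → 3; n=5 → 6; n=6 → 10.
Orbitals: 1 + 3 + 6 + 10 = 20. With m_s fixed to -1/2 there is one state per orbital, so 20 states.

20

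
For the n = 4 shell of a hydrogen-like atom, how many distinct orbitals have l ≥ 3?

For n = 4, l ranges over 0 … 3.
Orbitals with l ≥ 3, by l: l=3 → 7.
Total orbitals: 7.

7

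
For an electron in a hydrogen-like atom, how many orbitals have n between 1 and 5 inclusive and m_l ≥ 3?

4

For each n in the range, tally the orbitals obeying m_l ≥ 3:
n=4 → 1; n=5 → 3.
Total orbitals: 1 + 3 = 4.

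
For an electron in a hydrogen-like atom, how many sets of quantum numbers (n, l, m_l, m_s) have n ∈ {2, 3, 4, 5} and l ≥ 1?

Count contributing orbitals for each principal shell:
n=2 → 3; n=3 → 8; n=4 → 15; n=5 → 24.
Orbitals: 3 + 8 + 15 + 24 = 50. Including both spin states (m_s = ±1/2) gives 2 × 50 = 100 states.

100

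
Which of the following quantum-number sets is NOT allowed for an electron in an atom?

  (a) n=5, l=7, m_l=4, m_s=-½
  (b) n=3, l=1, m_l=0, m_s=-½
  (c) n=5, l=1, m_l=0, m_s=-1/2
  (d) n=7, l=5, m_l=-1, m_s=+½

(a)

(a) has l = 7 ≥ n = 5, violating 0 ≤ l ≤ n−1.
The remaining sets (b), (c), (d) satisfy all four rules.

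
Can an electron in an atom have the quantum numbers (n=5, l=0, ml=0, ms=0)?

The spin quantum number for an electron can only be ms = +1/2 or −1/2; ms = 0 is not one of those.

No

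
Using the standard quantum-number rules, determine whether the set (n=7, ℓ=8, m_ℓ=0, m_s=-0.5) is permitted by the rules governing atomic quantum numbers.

Invalid

The orbital quantum number must satisfy 0 ≤ ℓ ≤ n−1. With n = 7 the allowed ℓ values are 0, 1, 2, 3, 4, 5, 6, so ℓ = 8 is out of range.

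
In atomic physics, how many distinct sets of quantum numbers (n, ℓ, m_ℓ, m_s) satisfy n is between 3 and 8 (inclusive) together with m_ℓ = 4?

Treat each shell separately and count matching orbitals:
n=5 → 1; n=6 → 2; n=7 → 3; n=8 → 4.
Orbitals: 1 + 2 + 3 + 4 = 10. Including both spin states (m_s = ±1/2) gives 2 × 10 = 20 states.

20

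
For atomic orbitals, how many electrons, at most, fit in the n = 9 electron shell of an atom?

A shell holds 2n² electrons: 2 × 9² = 2 × 81 = 162.

162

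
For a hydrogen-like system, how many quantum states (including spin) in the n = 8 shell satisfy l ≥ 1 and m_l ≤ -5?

12

With n = 8 the allowed l are 0, 1, …, 7.
Orbitals with l ≥ 1 and m_l ≤ -5, by l: l=5 → 1; l=6 → 2; l=7 → 3.
Orbitals: 1 + 2 + 3 = 6. Each orbital carries two spin states, so 6 × 2 = 12 states.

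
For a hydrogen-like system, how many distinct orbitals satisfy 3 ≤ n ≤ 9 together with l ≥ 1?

273

Work shell by shell — for each n, count the (l, ml) pairs that satisfy l ≥ 1:
n=3 → 8; n=4 → 15; n=5 → 24; n=6 → 35; n=7 → 48; n=8 → 63; n=9 → 80.
Total orbitals: 8 + 15 + 24 + 35 + 48 + 63 + 80 = 273.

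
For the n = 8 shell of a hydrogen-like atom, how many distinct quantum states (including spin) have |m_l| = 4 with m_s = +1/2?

8

With n = 8 the allowed l are 0, 1, …, 7.
Orbitals with |m_l| = 4, by l: l=4 → 2; l=5 → 2; l=6 → 2; l=7 → 2.
Orbitals: 2 + 2 + 2 + 2 = 8. With m_s fixed to a single value there is one state per orbital, giving 8 states.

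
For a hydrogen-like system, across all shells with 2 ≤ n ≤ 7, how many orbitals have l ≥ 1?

133

Count contributing orbitals for each principal shell:
n=2 → 3; n=3 → 8; n=4 → 15; n=5 → 24; n=6 → 35; n=7 → 48.
Total orbitals: 3 + 8 + 15 + 24 + 35 + 48 = 133.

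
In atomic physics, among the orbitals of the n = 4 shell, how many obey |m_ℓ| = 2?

4

Go through ℓ = 0, …, 3 (the values permitted for n = 4).
Contributions: ℓ=2 → 2; ℓ=3 → 2.
Total orbitals: 2 + 2 = 4.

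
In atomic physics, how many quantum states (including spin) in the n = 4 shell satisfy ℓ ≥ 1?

30

Contributions: ℓ=1 → 3; ℓ=2 → 5; ℓ=3 → 7.
Orbitals: 3 + 5 + 7 = 15. Each orbital carries two spin states, so 15 × 2 = 30 states.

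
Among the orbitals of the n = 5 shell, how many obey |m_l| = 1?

8

With n = 5 the allowed l are 0, 1, …, 4.
Per l-value: l=1 → 2; l=2 → 2; l=3 → 2; l=4 → 2.
Total orbitals: 2 + 2 + 2 + 2 = 8.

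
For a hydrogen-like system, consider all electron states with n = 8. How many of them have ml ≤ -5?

With n = 8 the allowed l are 0, 1, …, 7.
The (l, ml) pairs meeting ml ≤ -5 give: l=5 → 1; l=6 → 2; l=7 → 3.
Orbitals: 1 + 2 + 3 = 6. Each orbital carries two spin states, so 6 × 2 = 12 states.

12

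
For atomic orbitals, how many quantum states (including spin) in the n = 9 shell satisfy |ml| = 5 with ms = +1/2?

8

With n = 9 the allowed l are 0, 1, …, 8.
The (l, ml) pairs meeting |ml| = 5 give: l=5 → 2; l=6 → 2; l=7 → 2; l=8 → 2.
Orbitals: 2 + 2 + 2 + 2 = 8. With ms fixed to a single value there is one state per orbital, giving 8 states.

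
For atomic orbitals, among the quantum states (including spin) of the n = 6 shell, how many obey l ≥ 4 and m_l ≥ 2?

14

With n = 6 the allowed l are 0, 1, …, 5.
Contributions: l=4 → 3; l=5 → 4.
Orbitals: 3 + 4 = 7. Each orbital carries two spin states, so 7 × 2 = 14 states.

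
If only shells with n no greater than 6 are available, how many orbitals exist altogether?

Total orbitals = 1² + 2² + 3² + 4² + 5² + 6² = 91.

91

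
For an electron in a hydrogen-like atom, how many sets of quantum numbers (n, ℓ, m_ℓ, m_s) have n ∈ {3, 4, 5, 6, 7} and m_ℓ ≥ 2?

70

Treat each shell separately and count matching orbitals:
n=3 → 1; n=4 → 3; n=5 → 6; n=6 → 10; n=7 → 15.
Orbitals: 1 + 3 + 6 + 10 + 15 = 35. Including both spin states (m_s = ±1/2) gives 2 × 35 = 70 states.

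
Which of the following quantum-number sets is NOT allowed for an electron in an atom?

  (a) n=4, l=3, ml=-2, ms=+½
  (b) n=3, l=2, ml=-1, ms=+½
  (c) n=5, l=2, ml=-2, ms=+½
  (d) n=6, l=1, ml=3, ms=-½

(d) has |ml| = 3 > l = 1, violating −l ≤ ml ≤ l.
The remaining sets (a), (b), (c) satisfy all four rules.

(d)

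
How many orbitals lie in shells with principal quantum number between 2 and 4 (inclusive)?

Shell n has n² orbitals: 2²=4 + 3²=9 + 4²=16 = 29 orbitals.

29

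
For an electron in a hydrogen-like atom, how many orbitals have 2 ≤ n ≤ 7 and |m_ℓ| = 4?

12

Treat each shell separately and count matching orbitals:
n=5 → 2; n=6 → 4; n=7 → 6.
Total orbitals: 2 + 4 + 6 = 12.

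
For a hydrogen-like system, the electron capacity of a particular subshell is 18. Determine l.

2(2l+1) = 18 ⇒ 2l+1 = 9 ⇒ l = 4.

l = 4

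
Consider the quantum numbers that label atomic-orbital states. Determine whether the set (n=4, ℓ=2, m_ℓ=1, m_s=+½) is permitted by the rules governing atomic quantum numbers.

n = 4 is a positive integer. ℓ = 2 satisfies 0 ≤ ℓ ≤ n−1 = 3. m_ℓ = 1 lies in the range −ℓ … +ℓ (here −2 … 2). m_s = +1/2 is one of ±1/2.
All four constraints are satisfied.

Yes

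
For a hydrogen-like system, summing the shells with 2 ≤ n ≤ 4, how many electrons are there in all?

Shell n has n² orbitals: 2²=4 + 3²=9 + 4²=16 = 29 orbitals.
Two spin states per orbital: 2 × 29 = 58 electrons.

58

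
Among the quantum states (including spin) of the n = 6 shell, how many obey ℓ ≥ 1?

Go through ℓ = 0, …, 5 (the values permitted for n = 6).
Orbitals with ℓ ≥ 1, by ℓ: ℓ=1 → 3; ℓ=2 → 5; ℓ=3 → 7; ℓ=4 → 9; ℓ=5 → 11.
Orbitals: 3 + 5 + 7 + 9 + 11 = 35. Each orbital carries two spin states, so 35 × 2 = 70 states.

70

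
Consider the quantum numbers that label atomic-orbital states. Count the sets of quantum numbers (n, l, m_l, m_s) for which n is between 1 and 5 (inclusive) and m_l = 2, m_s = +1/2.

Count contributing orbitals for each principal shell:
n=3 → 1; n=4 → 2; n=5 → 3.
Orbitals: 1 + 2 + 3 = 6. With m_s fixed to +1/2 there is one state per orbital, so 6 states.

6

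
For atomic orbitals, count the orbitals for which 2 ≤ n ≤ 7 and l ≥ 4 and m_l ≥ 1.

28

Treat each shell separately and count matching orbitals:
n=5 → 4; n=6 → 9; n=7 → 15.
Total orbitals: 4 + 9 + 15 = 28.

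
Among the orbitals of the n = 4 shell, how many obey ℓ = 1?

3

For n = 4, ℓ ranges over 0 … 3.
Per ℓ-value: ℓ=1 → 3.
Total orbitals: 3.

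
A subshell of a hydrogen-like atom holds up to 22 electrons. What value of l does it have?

l = 5 (h)

2(2l+1) = 22 ⇒ 2l+1 = 11 ⇒ l = 5.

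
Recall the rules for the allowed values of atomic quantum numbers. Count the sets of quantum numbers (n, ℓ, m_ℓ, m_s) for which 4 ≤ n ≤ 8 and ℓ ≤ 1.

40

Work shell by shell — for each n, count the (ℓ, m_ℓ) pairs that satisfy ℓ ≤ 1:
n=4 → 4; n=5 → 4; n=6 → 4; n=7 → 4; n=8 → 4.
Orbitals: 4 + 4 + 4 + 4 + 4 = 20. Including both spin states (m_s = ±1/2) gives 2 × 20 = 40 states.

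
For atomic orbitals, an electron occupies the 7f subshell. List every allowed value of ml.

-3, -2, -1, 0, 1, 2, 3

The 7f subshell has l = 3, and ml takes every integer from −l to +l. With l = 3 that gives the 7 values -3, -2, -1, 0, 1, 2, 3.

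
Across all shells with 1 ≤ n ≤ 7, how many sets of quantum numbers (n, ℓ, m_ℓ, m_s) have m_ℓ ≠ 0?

Work shell by shell — for each n, count the (ℓ, m_ℓ) pairs that satisfy m_ℓ ≠ 0:
n=2 → 2; n=3 → 6; n=4 → 12; n=5 → 20; n=6 → 30; n=7 → 42.
Orbitals: 2 + 6 + 12 + 20 + 30 + 42 = 112. Including both spin states (m_s = ±1/2) gives 2 × 112 = 224 states.

224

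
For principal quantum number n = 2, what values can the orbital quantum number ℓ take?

ℓ is an integer with 0 ≤ ℓ ≤ n−1, so for n = 2: ℓ = 0, 1.

0, 1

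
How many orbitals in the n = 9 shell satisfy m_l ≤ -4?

15

Per l-value: l=4 → 1; l=5 → 2; l=6 → 3; l=7 → 4; l=8 → 5.
Total orbitals: 1 + 2 + 3 + 4 + 5 = 15.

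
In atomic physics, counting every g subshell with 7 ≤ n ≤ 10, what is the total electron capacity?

A g subshell (l = 4) exists for every n ≥ 5, so shells n = 7, 8, 9, 10 each contribute one — 4 subshells.
Since each g subshell holds 2(2·4+1) = 18 electrons, the total is 4 × 18 = 72.

72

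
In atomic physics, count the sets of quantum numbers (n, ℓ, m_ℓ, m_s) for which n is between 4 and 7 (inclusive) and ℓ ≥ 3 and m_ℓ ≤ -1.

Work shell by shell — for each n, count the (ℓ, m_ℓ) pairs that satisfy ℓ ≥ 3 and m_ℓ ≤ -1:
n=4 → 3; n=5 → 7; n=6 → 12; n=7 → 18.
Orbitals: 3 + 7 + 12 + 18 = 40. Including both spin states (m_s = ±1/2) gives 2 × 40 = 80 states.

80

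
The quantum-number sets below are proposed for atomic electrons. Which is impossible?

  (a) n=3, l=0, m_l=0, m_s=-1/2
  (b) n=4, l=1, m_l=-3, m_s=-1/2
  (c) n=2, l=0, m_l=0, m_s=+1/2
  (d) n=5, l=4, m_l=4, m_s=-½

(b)

(b) has |m_l| = 3 > l = 1, violating −l ≤ m_l ≤ l.
The remaining sets (a), (c), (d) satisfy all four rules.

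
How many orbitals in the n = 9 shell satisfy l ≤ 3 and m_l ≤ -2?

For n = 9, l ranges over 0 … 8.
Contributions: l=2 → 1; l=3 → 2.
Total orbitals: 1 + 2 = 3.

3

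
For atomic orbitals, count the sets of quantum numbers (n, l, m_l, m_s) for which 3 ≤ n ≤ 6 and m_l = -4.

For each n in the range, tally the orbitals obeying m_l = -4:
n=5 → 1; n=6 → 2.
Orbitals: 1 + 2 = 3. Including both spin states (m_s = ±1/2) gives 2 × 3 = 6 states.

6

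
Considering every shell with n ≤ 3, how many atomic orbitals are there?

Total orbitals = 1² + 2² + 3² = 14.

14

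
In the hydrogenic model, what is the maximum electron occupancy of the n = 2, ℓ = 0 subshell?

2

A subshell with ℓ = 0 has 2ℓ+1 = 1 orbital, each holding 2 electrons (spin ±1/2), so 1 × 2 = 2.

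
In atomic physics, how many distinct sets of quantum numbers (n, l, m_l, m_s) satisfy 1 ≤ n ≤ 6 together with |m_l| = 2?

40

For each n in the range, tally the orbitals obeying |m_l| = 2:
n=3 → 2; n=4 → 4; n=5 → 6; n=6 → 8.
Orbitals: 2 + 4 + 6 + 8 = 20. Including both spin states (m_s = ±1/2) gives 2 × 20 = 40 states.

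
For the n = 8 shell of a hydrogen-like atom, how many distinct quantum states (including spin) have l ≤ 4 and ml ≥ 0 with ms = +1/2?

15

The (l, ml) pairs meeting l ≤ 4 and ml ≥ 0 give: l=0 → 1; l=1 → 2; l=2 → 3; l=3 → 4; l=4 → 5.
Orbitals: 1 + 2 + 3 + 4 + 5 = 15. With ms fixed to a single value there is one state per orbital, giving 15 states.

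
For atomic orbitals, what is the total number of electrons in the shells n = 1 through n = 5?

110

Shell n has n² orbitals: 1²=1 + 2²=4 + 3²=9 + 4²=16 + 5²=25 = 55 orbitals.
Two spin states per orbital: 2 × 55 = 110 electrons.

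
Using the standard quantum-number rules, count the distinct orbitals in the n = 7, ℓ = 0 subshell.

1

A subshell has 2ℓ+1 orbitals; with ℓ = 0, that's 1.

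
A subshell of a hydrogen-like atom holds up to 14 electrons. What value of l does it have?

2(2l+1) = 14 ⇒ 2l+1 = 7 ⇒ l = 3.

l = 3 (f)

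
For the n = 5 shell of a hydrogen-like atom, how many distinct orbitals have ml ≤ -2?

Go through l = 0, …, 4 (the values permitted for n = 5).
Per l-value: l=2 → 1; l=3 → 2; l=4 → 3.
Total orbitals: 1 + 2 + 3 = 6.

6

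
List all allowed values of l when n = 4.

0, 1, 2, 3

l is an integer with 0 ≤ l ≤ n−1, so for n = 4: l = 0, 1, 2, 3.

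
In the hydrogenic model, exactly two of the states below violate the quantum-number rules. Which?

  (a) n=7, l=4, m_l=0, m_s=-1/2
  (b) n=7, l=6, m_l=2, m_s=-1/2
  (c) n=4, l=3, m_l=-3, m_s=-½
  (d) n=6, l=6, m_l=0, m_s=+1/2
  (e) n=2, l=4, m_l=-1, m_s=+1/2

(d) has l = 6 ≥ n = 6, violating 0 ≤ l ≤ n−1.
(e) has l = 4 ≥ n = 2, violating 0 ≤ l ≤ n−1.
The remaining sets (a), (b), (c) satisfy all four rules.

(d) and (e)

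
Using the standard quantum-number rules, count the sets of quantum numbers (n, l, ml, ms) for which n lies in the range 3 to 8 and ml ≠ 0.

Work shell by shell — for each n, count the (l, ml) pairs that satisfy ml ≠ 0:
n=3 → 6; n=4 → 12; n=5 → 20; n=6 → 30; n=7 → 42; n=8 → 56.
Orbitals: 6 + 12 + 20 + 30 + 42 + 56 = 166. Including both spin states (ms = ±1/2) gives 2 × 166 = 332 states.

332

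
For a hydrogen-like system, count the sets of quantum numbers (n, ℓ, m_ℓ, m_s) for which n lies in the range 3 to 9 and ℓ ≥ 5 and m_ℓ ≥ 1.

Per-shell orbital counts meeting the constraint:
n=6 → 5; n=7 → 11; n=8 → 18; n=9 → 26.
Orbitals: 5 + 11 + 18 + 26 = 60. Including both spin states (m_s = ±1/2) gives 2 × 60 = 120 states.

120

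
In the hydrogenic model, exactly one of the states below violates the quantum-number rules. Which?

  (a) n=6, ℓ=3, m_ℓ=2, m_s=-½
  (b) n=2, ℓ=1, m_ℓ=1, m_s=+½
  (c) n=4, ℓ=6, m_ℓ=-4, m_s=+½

(c) has ℓ = 6 ≥ n = 4, violating 0 ≤ ℓ ≤ n−1.
The remaining sets (a), (b) satisfy all four rules.

(c)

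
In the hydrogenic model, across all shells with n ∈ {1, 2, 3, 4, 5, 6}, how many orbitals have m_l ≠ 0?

Per-shell orbital counts meeting the constraint:
n=2 → 2; n=3 → 6; n=4 → 12; n=5 → 20; n=6 → 30.
Total orbitals: 2 + 6 + 12 + 20 + 30 = 70.

70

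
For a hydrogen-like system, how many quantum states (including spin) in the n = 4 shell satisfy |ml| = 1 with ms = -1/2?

6

Go through l = 0, …, 3 (the values permitted for n = 4).
Per l-value: l=1 → 2; l=2 → 2; l=3 → 2.
Orbitals: 2 + 2 + 2 = 6. With ms fixed to a single value there is one state per orbital, giving 6 states.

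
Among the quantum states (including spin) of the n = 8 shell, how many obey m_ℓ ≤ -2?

The n = 8 shell has ℓ = 0 through 7; check each.
Orbitals with m_ℓ ≤ -2, by ℓ: ℓ=2 → 1; ℓ=3 → 2; ℓ=4 → 3; ℓ=5 → 4; ℓ=6 → 5; ℓ=7 → 6.
Orbitals: 1 + 2 + 3 + 4 + 5 + 6 = 21. Each orbital carries two spin states, so 21 × 2 = 42 states.

42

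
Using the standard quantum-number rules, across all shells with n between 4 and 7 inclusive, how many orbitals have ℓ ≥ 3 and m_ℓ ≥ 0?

For each n in the range, tally the orbitals obeying ℓ ≥ 3 and m_ℓ ≥ 0:
n=4 → 4; n=5 → 9; n=6 → 15; n=7 → 22.
Total orbitals: 4 + 9 + 15 + 22 = 50.

50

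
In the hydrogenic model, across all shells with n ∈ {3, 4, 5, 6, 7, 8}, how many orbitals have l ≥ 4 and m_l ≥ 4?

20

Count contributing orbitals for each principal shell:
n=5 → 1; n=6 → 3; n=7 → 6; n=8 → 10.
Total orbitals: 1 + 3 + 6 + 10 = 20.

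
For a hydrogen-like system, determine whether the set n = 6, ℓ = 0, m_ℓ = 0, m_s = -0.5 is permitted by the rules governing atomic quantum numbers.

n = 6 is a positive integer. ℓ = 0 satisfies 0 ≤ ℓ ≤ n−1 = 5. m_ℓ = 0 lies in the range −ℓ … +ℓ (here 0). m_s = -1/2 is one of ±1/2.
All four constraints are satisfied.

Valid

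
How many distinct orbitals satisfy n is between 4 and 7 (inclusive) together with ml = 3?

Work shell by shell — for each n, count the (l, ml) pairs that satisfy ml = 3:
n=4 → 1; n=5 → 2; n=6 → 3; n=7 → 4.
Total orbitals: 1 + 2 + 3 + 4 = 10.

10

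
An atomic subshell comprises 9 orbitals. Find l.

l = 4 (g)

2l+1 = 9 gives l = 4.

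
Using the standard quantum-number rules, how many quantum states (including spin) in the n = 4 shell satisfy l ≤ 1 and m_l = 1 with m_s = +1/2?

1

With n = 4 the allowed l are 0, 1, …, 3.
Per l-value: l=1 → 1.
Orbitals: 1. With m_s fixed to a single value there is one state per orbital, giving 1 state.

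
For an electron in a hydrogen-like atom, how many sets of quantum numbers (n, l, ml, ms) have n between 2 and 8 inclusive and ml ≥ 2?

112

Treat each shell separately and count matching orbitals:
n=3 → 1; n=4 → 3; n=5 → 6; n=6 → 10; n=7 → 15; n=8 → 21.
Orbitals: 1 + 3 + 6 + 10 + 15 + 21 = 56. Including both spin states (ms = ±1/2) gives 2 × 56 = 112 states.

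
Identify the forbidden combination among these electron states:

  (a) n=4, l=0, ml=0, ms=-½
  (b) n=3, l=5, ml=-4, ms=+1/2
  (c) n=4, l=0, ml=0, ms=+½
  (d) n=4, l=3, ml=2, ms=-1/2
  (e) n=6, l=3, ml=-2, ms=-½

(b) has l = 5 ≥ n = 3, violating 0 ≤ l ≤ n−1.
The remaining sets (a), (c), (d), (e) satisfy all four rules.

(b)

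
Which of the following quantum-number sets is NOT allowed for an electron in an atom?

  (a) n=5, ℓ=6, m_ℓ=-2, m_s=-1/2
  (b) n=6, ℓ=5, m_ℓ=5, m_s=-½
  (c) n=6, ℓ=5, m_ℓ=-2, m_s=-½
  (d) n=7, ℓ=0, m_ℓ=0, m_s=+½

(a) has ℓ = 6 ≥ n = 5, violating 0 ≤ ℓ ≤ n−1.
The remaining sets (b), (c), (d) satisfy all four rules.

(a)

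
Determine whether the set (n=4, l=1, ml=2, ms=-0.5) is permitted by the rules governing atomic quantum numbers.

The magnetic quantum number must satisfy −l ≤ ml ≤ l. With l = 1, ml can only be -1, 0, 1, so ml = 2 is forbidden.

No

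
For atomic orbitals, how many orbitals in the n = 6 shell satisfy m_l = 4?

2

The n = 6 shell has l = 0 through 5; check each.
The (l, m_l) pairs meeting m_l = 4 give: l=4 → 1; l=5 → 1.
Total orbitals: 1 + 1 = 2.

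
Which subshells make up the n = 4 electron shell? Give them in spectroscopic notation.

4s, 4p, 4d, 4f

For n = 4, l runs from 0 to 3. In spectroscopic notation l = 0,1,2,… ↔ s,p,d,f,g,h,i, so the subshells are 4s, 4p, 4d, 4f.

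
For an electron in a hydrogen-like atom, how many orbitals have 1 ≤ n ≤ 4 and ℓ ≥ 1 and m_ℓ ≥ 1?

10

For each n in the range, tally the orbitals obeying ℓ ≥ 1 and m_ℓ ≥ 1:
n=2 → 1; n=3 → 3; n=4 → 6.
Total orbitals: 1 + 3 + 6 = 10.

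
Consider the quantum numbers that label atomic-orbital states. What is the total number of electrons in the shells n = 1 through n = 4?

Shell n has n² orbitals: 1²=1 + 2²=4 + 3²=9 + 4²=16 = 30 orbitals.
Two spin states per orbital: 2 × 30 = 60 electrons.

60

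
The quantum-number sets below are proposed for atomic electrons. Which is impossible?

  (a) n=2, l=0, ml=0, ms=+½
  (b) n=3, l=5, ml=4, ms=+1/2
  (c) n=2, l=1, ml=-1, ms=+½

(b) has l = 5 ≥ n = 3, violating 0 ≤ l ≤ n−1.
The remaining sets (a), (c) satisfy all four rules.

(b)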